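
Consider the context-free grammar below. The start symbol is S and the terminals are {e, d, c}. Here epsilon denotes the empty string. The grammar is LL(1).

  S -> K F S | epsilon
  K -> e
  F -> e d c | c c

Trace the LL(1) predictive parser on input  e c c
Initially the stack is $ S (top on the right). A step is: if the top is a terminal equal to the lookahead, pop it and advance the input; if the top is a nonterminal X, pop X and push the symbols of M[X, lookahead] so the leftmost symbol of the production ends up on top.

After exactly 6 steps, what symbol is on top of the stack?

S

     Stack    Input    Action
  1  $ S      e c c $  expand S -> K F S
  2  $ S F K  e c c $  expand K -> e
  3  $ S F e  e c c $  match e
  4  $ S F    c c $    expand F -> c c
  5  $ S c c  c c $    match c
  6  $ S c    c $      match c
Stack after step 6: $ S (top = S).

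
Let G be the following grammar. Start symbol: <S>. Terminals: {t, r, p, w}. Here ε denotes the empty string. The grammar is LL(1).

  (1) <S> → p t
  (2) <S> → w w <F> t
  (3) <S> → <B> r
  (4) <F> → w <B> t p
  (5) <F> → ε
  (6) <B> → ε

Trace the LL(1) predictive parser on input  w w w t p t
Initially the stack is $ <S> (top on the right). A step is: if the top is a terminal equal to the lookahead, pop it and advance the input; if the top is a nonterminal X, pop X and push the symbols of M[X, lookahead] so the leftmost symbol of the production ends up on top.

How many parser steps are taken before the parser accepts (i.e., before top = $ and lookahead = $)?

9

     Stack          Input          Action
  1  $ <S>          w w w t p t $  expand <S> → w w <F> t
  2  $ t <F> w w    w w w t p t $  match w
  3  $ t <F> w      w w t p t $    match w
  4  $ t <F>        w t p t $      expand <F> → w <B> t p
  5  $ t p t <B> w  w t p t $      match w
  6  $ t p t <B>    t p t $        expand <B> → ε
  7  $ t p t        t p t $        match t
  8  $ t p          p t $          match p
  9  $ t            t $            match t
Accept reached after 9 steps.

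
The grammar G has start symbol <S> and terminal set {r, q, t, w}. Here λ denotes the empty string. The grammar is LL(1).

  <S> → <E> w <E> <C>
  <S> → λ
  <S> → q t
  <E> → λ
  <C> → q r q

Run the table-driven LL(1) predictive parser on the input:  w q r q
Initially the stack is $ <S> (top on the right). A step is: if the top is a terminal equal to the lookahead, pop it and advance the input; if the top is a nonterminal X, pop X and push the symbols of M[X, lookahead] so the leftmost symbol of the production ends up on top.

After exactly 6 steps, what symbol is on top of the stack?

     Stack            Input      Action
  1  $ <S>            w q r q $  expand <S> → <E> w <E> <C>
  2  $ <C> <E> w <E>  w q r q $  expand <E> → λ
  3  $ <C> <E> w      w q r q $  match w
  4  $ <C> <E>        q r q $    expand <E> → λ
  5  $ <C>            q r q $    expand <C> → q r q
  6  $ q r q          q r q $    match q
Stack after step 6: $ q r (top = r).

r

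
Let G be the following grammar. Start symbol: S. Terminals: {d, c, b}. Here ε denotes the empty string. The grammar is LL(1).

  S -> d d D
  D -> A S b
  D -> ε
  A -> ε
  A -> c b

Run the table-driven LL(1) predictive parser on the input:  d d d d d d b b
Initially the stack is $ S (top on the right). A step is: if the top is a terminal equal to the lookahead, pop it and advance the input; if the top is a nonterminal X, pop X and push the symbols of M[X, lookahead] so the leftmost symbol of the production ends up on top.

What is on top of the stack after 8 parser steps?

D

     Stack      Input              Action
  1  $ S        d d d d d d b b $  expand S -> d d D
  2  $ D d d    d d d d d d b b $  match d
  3  $ D d      d d d d d b b $    match d
  4  $ D        d d d d b b $      expand D -> A S b
  5  $ b S A    d d d d b b $      expand A -> ε
  6  $ b S      d d d d b b $      expand S -> d d D
  7  $ b D d d  d d d d b b $      match d
  8  $ b D d    d d d b b $        match d
Stack after step 8: $ b D (top = D).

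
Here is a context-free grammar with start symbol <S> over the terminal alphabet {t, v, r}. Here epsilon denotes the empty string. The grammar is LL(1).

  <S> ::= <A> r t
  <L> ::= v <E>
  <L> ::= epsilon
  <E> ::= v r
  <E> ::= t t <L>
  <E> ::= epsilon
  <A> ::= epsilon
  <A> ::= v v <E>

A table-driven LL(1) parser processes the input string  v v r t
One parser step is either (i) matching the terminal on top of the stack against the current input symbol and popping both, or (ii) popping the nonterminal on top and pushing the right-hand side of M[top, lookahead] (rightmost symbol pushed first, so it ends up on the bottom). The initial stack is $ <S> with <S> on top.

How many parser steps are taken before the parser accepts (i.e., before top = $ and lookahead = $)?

     Stack          Input      Action
  1  $ <S>          v v r t $  expand <S> ::= <A> r t
  2  $ t r <A>      v v r t $  expand <A> ::= v v <E>
  3  $ t r <E> v v  v v r t $  match v
  4  $ t r <E> v    v r t $    match v
  5  $ t r <E>      r t $      expand <E> ::= epsilon
  6  $ t r          r t $      match r
  7  $ t            t $        match t
Accept reached after 7 steps.

7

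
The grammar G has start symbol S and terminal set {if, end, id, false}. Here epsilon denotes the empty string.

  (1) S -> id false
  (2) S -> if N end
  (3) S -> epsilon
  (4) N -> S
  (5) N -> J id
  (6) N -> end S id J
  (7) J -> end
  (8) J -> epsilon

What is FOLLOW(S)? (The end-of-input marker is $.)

{$, end, id}

FIRST(S): from S->id false we get {id}; from S->if N end we get {if}; from S->epsilon we get {epsilon}. So FIRST(S) = {epsilon, id, if}.
FIRST(J): from J->end we get {end}; from J->epsilon we get {epsilon}. So FIRST(J) = {epsilon, end}.
FIRST(N): from N->S we get {epsilon, id, if}; from N->J id we get {end, id}; from N->end S id J we get {end}. So FIRST(N) = {epsilon, end, id, if}.
FOLLOW(S) includes $ since S is the start symbol.
FOLLOW(N): in S->if N end, N is followed by end with FIRST {end}. Thus FOLLOW(N) = {end}.
FOLLOW(S): in N->S, the suffix after S is empty, so FOLLOW(S) ⊇ FOLLOW(N) = {end}; in N->end S id J, S is followed by id J with FIRST {id}. Thus FOLLOW(S) = {$, end, id}.
FOLLOW(J): in N->J id, J is followed by id with FIRST {id}; in N->end S id J, the suffix after J is empty, so FOLLOW(J) ⊇ FOLLOW(N) = {end}. Thus FOLLOW(J) = {end, id}.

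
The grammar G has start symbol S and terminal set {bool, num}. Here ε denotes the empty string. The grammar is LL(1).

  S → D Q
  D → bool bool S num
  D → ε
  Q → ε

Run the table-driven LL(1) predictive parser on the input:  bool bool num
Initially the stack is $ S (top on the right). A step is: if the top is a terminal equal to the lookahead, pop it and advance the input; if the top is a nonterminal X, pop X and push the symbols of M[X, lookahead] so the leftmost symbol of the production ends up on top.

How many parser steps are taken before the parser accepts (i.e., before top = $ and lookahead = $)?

9

step 1: stack=$ S  input=bool bool num $  — expand S → D Q
step 2: stack=$ Q D  input=bool bool num $  — expand D → bool bool S num
step 3: stack=$ Q num S bool bool  input=bool bool num $  — match bool
step 4: stack=$ Q num S bool  input=bool num $  — match bool
step 5: stack=$ Q num S  input=num $  — expand S → D Q
step 6: stack=$ Q num Q D  input=num $  — expand D → ε
step 7: stack=$ Q num Q  input=num $  — expand Q → ε
step 8: stack=$ Q num  input=num $  — match num
step 9: stack=$ Q  input=$  — expand Q → ε
Accept reached after 9 steps.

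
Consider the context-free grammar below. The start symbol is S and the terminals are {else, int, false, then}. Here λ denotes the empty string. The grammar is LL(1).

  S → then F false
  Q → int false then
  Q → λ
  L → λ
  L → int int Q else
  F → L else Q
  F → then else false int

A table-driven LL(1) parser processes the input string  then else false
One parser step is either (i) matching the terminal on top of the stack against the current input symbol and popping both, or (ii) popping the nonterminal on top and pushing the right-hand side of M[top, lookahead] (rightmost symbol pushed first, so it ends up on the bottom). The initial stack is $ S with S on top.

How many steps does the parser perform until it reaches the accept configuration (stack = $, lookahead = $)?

     Stack             Input              Action
  1  $ S               then else false $  expand S → then F false
  2  $ false F then    then else false $  match then
  3  $ false F         else false $       expand F → L else Q
  4  $ false Q else L  else false $       expand L → λ
  5  $ false Q else    else false $       match else
  6  $ false Q         false $            expand Q → λ
  7  $ false           false $            match false
Accept reached after 7 steps.

7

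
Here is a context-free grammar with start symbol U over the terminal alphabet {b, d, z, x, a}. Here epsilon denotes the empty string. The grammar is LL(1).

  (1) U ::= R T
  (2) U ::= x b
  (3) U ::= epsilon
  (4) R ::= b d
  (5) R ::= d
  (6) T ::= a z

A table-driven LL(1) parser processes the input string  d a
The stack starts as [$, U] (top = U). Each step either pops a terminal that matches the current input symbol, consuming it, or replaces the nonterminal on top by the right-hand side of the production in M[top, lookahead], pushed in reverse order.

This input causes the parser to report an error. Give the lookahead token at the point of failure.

step 1: stack=$ U  input=d a $  — expand U ::= R T
step 2: stack=$ T R  input=d a $  — expand R ::= d
step 3: stack=$ T d  input=d a $  — match d
step 4: stack=$ T  input=a $  — expand T ::= a z
step 5: stack=$ z a  input=a $  — match a
step 6: stack=$ z  input=$  — error: top is terminal z but lookahead is $

$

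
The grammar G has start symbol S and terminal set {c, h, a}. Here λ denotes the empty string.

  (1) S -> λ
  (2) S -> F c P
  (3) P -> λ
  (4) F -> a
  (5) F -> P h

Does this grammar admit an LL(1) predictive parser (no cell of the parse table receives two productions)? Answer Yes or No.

Yes

FIRST(S) = {λ, a, h}
FIRST(P) = {λ}
FIRST(F) = {a, h}
FOLLOW(S) = {$}
FOLLOW(P) = {$, h}
FOLLOW(F) = {c}
Each cell of M receives at most one production.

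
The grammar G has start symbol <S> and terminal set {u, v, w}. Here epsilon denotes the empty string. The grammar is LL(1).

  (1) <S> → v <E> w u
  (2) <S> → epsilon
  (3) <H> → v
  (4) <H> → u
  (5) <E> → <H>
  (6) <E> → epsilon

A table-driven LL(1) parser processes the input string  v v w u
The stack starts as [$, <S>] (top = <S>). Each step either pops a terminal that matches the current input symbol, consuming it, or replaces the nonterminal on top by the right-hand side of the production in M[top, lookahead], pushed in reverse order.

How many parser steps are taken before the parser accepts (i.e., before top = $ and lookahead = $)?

     Stack        Input      Action
  1  $ <S>        v v w u $  expand <S> → v <E> w u
  2  $ u w <E> v  v v w u $  match v
  3  $ u w <E>    v w u $    expand <E> → <H>
  4  $ u w <H>    v w u $    expand <H> → v
  5  $ u w v      v w u $    match v
  6  $ u w        w u $      match w
  7  $ u          u $        match u
Accept reached after 7 steps.

7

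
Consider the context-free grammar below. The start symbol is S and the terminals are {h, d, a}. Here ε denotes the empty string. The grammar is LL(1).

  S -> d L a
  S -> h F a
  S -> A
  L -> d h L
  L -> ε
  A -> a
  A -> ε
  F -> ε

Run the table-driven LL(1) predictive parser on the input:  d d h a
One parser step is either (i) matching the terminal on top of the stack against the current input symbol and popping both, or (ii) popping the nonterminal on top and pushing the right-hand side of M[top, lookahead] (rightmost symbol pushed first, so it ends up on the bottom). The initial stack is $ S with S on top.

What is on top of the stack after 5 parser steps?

L

step 1: stack=$ S  input=d d h a $  — expand S -> d L a
step 2: stack=$ a L d  input=d d h a $  — match d
step 3: stack=$ a L  input=d h a $  — expand L -> d h L
step 4: stack=$ a L h d  input=d h a $  — match d
step 5: stack=$ a L h  input=h a $  — match h
Stack after step 5: $ a L (top = L).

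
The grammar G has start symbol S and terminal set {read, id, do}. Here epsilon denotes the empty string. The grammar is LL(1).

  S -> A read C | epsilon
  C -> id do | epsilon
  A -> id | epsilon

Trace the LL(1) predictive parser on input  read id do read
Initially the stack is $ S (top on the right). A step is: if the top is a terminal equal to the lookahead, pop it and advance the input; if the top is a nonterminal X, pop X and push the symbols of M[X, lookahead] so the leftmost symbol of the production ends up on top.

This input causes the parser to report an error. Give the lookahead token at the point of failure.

read

     Stack       Input              Action
  1  $ S         read id do read $  expand S -> A read C
  2  $ C read A  read id do read $  expand A -> epsilon
  3  $ C read    read id do read $  match read
  4  $ C         id do read $       expand C -> id do
  5  $ do id     id do read $       match id
  6  $ do        do read $          match do
  7  $           read $             error: stack empty but input remains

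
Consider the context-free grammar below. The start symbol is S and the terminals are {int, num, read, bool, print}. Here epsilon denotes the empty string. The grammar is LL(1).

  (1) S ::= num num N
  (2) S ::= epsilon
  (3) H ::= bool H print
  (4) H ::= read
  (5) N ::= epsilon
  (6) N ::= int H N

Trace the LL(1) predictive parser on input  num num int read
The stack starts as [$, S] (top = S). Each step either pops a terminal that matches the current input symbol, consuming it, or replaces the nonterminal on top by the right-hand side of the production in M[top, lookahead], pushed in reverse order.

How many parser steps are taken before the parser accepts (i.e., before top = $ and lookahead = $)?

step 1: stack=$ S  input=num num int read $  — expand S ::= num num N
step 2: stack=$ N num num  input=num num int read $  — match num
step 3: stack=$ N num  input=num int read $  — match num
step 4: stack=$ N  input=int read $  — expand N ::= int H N
step 5: stack=$ N H int  input=int read $  — match int
step 6: stack=$ N H  input=read $  — expand H ::= read
step 7: stack=$ N read  input=read $  — match read
step 8: stack=$ N  input=$  — expand N ::= epsilon
Accept reached after 8 steps.

8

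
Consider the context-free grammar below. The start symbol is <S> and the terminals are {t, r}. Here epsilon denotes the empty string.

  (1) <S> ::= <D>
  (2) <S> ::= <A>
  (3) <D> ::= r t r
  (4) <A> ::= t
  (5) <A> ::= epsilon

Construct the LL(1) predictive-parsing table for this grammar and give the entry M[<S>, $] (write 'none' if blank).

FIRST(<D>): from <D>::=r t r we get {r}. So FIRST(<D>) = {r}.
FIRST(<A>): from <A>::=t we get {t}; from <A>::=epsilon we get {epsilon}. So FIRST(<A>) = {epsilon, t}.
FIRST(<S>): from <S>::=<D> we get {r}; from <S>::=<A> we get {epsilon, t}. So FIRST(<S>) = {epsilon, r, t}.
FOLLOW(<S>) includes $ since <S> is the start symbol.
FOLLOW(<S>): <S> appears on no right-hand side. Thus FOLLOW(<S>) = {$}.
For <S> ::= <D>: FIRST(<D>) = {r}, so it goes in M[<S>, t] for t ∈ {r}.
For <S> ::= <A>: FIRST(<A>) = {epsilon, t}, so it goes in M[<S>, t] for t ∈ {t}; since epsilon ∈ FIRST, also for every t ∈ FOLLOW(<S>) = {$}.

<S> ::= <A>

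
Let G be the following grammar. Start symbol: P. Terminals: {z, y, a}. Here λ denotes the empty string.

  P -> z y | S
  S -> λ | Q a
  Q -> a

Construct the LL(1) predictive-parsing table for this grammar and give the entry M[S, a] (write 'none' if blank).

FIRST(Q) = {a}
FIRST(S) = {λ, a}  (via Q a)
FIRST(P) = {λ, a, z}  (via S)
FOLLOW(P) includes $ since P is the start symbol.
FOLLOW(P): P appears on no right-hand side. Thus FOLLOW(P) = {$}.
FOLLOW(S): in P->S, the suffix after S is empty, so FOLLOW(S) ⊇ FOLLOW(P) = {$}. Thus FOLLOW(S) = {$}.
For S -> λ: FIRST(λ) = {λ}, so it goes in M[S, t] for t ∈ {}; since λ ∈ FIRST, also for every t ∈ FOLLOW(S) = {$}.
For S -> Q a: FIRST(Q a) = {a}, so it goes in M[S, t] for t ∈ {a}.

S -> Q a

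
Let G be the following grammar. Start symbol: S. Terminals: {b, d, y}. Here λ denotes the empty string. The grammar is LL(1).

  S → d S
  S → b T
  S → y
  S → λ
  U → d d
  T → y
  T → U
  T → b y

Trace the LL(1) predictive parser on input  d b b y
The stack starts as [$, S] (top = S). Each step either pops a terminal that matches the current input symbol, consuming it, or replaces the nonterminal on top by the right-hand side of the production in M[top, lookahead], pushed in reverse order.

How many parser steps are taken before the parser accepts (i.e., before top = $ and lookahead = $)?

     Stack  Input      Action
  1  $ S    d b b y $  expand S → d S
  2  $ S d  d b b y $  match d
  3  $ S    b b y $    expand S → b T
  4  $ T b  b b y $    match b
  5  $ T    b y $      expand T → b y
  6  $ y b  b y $      match b
  7  $ y    y $        match y
Accept reached after 7 steps.

7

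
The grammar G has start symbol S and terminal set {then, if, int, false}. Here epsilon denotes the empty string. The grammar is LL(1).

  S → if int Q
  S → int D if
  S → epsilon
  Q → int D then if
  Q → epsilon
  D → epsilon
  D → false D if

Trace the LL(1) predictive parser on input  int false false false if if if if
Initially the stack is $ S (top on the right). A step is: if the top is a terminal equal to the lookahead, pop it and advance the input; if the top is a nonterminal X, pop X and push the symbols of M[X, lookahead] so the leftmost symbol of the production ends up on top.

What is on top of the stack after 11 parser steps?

if

      Stack                  Input                                Action
   1  $ S                    int false false false if if if if $  expand S → int D if
   2  $ if D int             int false false false if if if if $  match int
   3  $ if D                 false false false if if if if $      expand D → false D if
   4  $ if if D false        false false false if if if if $      match false
   5  $ if if D              false false if if if if $            expand D → false D if
   6  $ if if if D false     false false if if if if $            match false
   7  $ if if if D           false if if if if $                  expand D → false D if
   8  $ if if if if D false  false if if if if $                  match false
   9  $ if if if if D        if if if if $                        expand D → epsilon
  10  $ if if if if          if if if if $                        match if
  11  $ if if if             if if if $                           match if
Stack after step 11: $ if if (top = if).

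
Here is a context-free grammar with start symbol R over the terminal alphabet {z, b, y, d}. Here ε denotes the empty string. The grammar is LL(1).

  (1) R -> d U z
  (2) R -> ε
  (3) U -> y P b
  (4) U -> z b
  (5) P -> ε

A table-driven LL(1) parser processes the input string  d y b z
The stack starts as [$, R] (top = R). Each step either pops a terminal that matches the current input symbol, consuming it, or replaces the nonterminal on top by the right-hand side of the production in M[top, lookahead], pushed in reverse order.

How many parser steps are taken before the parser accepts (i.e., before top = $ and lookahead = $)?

step 1: stack=$ R  input=d y b z $  — expand R -> d U z
step 2: stack=$ z U d  input=d y b z $  — match d
step 3: stack=$ z U  input=y b z $  — expand U -> y P b
step 4: stack=$ z b P y  input=y b z $  — match y
step 5: stack=$ z b P  input=b z $  — expand P -> ε
step 6: stack=$ z b  input=b z $  — match b
step 7: stack=$ z  input=z $  — match z
Accept reached after 7 steps.

7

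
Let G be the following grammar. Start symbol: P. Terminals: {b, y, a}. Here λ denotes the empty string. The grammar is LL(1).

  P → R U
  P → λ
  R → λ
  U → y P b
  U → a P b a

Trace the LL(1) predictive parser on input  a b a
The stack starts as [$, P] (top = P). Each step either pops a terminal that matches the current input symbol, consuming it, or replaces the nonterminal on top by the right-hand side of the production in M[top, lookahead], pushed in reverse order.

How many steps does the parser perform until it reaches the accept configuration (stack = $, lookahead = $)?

7

step 1: stack=$ P  input=a b a $  — expand P → R U
step 2: stack=$ U R  input=a b a $  — expand R → λ
step 3: stack=$ U  input=a b a $  — expand U → a P b a
step 4: stack=$ a b P a  input=a b a $  — match a
step 5: stack=$ a b P  input=b a $  — expand P → λ
step 6: stack=$ a b  input=b a $  — match b
step 7: stack=$ a  input=a $  — match a
Accept reached after 7 steps.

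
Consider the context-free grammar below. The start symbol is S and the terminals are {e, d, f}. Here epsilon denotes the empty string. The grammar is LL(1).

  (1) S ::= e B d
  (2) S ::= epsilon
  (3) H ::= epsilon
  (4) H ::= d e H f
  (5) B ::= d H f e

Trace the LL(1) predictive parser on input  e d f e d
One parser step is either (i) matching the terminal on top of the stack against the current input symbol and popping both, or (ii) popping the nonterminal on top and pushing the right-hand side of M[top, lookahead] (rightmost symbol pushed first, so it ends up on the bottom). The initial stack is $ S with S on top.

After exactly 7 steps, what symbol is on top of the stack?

d

     Stack        Input        Action
  1  $ S          e d f e d $  expand S ::= e B d
  2  $ d B e      e d f e d $  match e
  3  $ d B        d f e d $    expand B ::= d H f e
  4  $ d e f H d  d f e d $    match d
  5  $ d e f H    f e d $      expand H ::= epsilon
  6  $ d e f      f e d $      match f
  7  $ d e        e d $        match e
Stack after step 7: $ d (top = d).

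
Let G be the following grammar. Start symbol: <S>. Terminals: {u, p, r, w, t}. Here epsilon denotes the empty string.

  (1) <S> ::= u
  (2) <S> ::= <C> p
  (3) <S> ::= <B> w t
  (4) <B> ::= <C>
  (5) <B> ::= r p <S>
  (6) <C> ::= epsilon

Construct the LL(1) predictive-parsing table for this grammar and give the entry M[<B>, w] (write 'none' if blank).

FIRST(<C>) = {epsilon}
FIRST(<B>) = {epsilon, r}  (via <C>)
FIRST(<S>) = {p, r, u, w}  (via <C> p, <B> w t)
FOLLOW(<S>) includes $ since <S> is the start symbol.
FOLLOW(<B>): in <S>::=<B> w t, <B> is followed by w t with FIRST {w}. Thus FOLLOW(<B>) = {w}.
For <B> ::= <C>: FIRST(<C>) = {epsilon}, so it goes in M[<B>, t] for t ∈ {}; since epsilon ∈ FIRST, also for every t ∈ FOLLOW(<B>) = {w}.
For <B> ::= r p <S>: FIRST(r p <S>) = {r}, so it goes in M[<B>, t] for t ∈ {r}.

<B> ::= <C>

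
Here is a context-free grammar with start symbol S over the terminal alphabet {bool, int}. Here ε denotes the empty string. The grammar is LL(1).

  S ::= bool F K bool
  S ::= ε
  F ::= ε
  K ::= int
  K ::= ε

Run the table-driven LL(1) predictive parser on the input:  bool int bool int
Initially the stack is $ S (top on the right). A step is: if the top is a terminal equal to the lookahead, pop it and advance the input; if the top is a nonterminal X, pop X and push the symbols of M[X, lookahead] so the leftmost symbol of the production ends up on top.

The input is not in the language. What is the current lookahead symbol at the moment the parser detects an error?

step 1: stack=$ S  input=bool int bool int $  — expand S ::= bool F K bool
step 2: stack=$ bool K F bool  input=bool int bool int $  — match bool
step 3: stack=$ bool K F  input=int bool int $  — expand F ::= ε
step 4: stack=$ bool K  input=int bool int $  — expand K ::= int
step 5: stack=$ bool int  input=int bool int $  — match int
step 6: stack=$ bool  input=bool int $  — match bool
step 7: stack=$  input=int $  — error: stack empty but input remains

int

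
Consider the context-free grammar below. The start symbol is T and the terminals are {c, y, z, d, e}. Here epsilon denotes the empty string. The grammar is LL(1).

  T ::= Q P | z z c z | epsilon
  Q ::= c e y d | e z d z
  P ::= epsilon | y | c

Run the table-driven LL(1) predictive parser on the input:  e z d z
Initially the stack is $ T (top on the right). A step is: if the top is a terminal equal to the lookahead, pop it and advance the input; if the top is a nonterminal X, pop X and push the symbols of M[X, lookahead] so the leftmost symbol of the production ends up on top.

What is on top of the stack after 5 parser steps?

z

step 1: stack=$ T  input=e z d z $  — expand T ::= Q P
step 2: stack=$ P Q  input=e z d z $  — expand Q ::= e z d z
step 3: stack=$ P z d z e  input=e z d z $  — match e
step 4: stack=$ P z d z  input=z d z $  — match z
step 5: stack=$ P z d  input=d z $  — match d
Stack after step 5: $ P z (top = z).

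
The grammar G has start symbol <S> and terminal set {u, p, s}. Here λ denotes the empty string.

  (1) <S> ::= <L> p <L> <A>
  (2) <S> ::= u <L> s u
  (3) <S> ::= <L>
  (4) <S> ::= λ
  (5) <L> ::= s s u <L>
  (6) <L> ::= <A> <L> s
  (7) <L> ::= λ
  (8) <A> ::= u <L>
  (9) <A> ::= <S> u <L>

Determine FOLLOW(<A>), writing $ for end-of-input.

FIRST(<S>): from <S>::=<L> p <L> <A> we get {p, s, u}; from <S>::=u <L> s u we get {u}; from <S>::=<L> we get {λ, p, s, u}; from <S>::=λ we get {λ}. So FIRST(<S>) = {λ, p, s, u}.
FIRST(<A>): from <A>::=u <L> we get {u}; from <A>::=<S> u <L> we get {p, s, u}. So FIRST(<A>) = {p, s, u}.
FIRST(<L>): from <L>::=s s u <L> we get {s}; from <L>::=<A> <L> s we get {p, s, u}; from <L>::=λ we get {λ}. So FIRST(<L>) = {λ, p, s, u}.
FOLLOW(<S>) includes $ since <S> is the start symbol.
FOLLOW(<S>): in <A>::=<S> u <L>, <S> is followed by u <L> with FIRST {u}. Thus FOLLOW(<S>) = {$, u}.
FOLLOW(<A>): in <S>::=<L> p <L> <A>, the suffix after <A> is empty, so FOLLOW(<A>) ⊇ FOLLOW(<S>) = {$, u}; in <L>::=<A> <L> s, <A> is followed by <L> s with FIRST {p, s, u}. Thus FOLLOW(<A>) = {$, p, s, u}.
FOLLOW(<L>): in <S>::=<L> p <L> <A> (occurrence 1), <L> is followed by p <L> <A> with FIRST {p}; in <S>::=<L> p <L> <A> (occurrence 2), <L> is followed by <A> with FIRST {p, s, u}; in <S>::=u <L> s u, <L> is followed by s u with FIRST {s}; in <S>::=<L>, the suffix after <L> is empty, so FOLLOW(<L>) ⊇ FOLLOW(<S>) = {$, u}; in <L>::=s s u <L>, the suffix after <L> is empty (adds nothing new); in <L>::=<A> <L> s, <L> is followed by s with FIRST {s}; in <A>::=u <L>, the suffix after <L> is empty, so FOLLOW(<L>) ⊇ FOLLOW(<A>) = {$, p, s, u}; in <A>::=<S> u <L>, the suffix after <L> is empty, so FOLLOW(<L>) ⊇ FOLLOW(<A>) = {$, p, s, u}. Thus FOLLOW(<L>) = {$, p, s, u}.

{$, p, s, u}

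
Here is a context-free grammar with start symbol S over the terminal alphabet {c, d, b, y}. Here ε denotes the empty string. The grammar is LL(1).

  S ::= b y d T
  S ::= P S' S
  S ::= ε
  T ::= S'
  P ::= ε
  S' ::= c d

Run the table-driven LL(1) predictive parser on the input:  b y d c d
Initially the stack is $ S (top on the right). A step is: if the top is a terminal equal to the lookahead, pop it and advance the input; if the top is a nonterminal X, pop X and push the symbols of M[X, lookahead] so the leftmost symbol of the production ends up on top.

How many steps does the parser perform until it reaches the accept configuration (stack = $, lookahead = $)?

     Stack      Input        Action
  1  $ S        b y d c d $  expand S ::= b y d T
  2  $ T d y b  b y d c d $  match b
  3  $ T d y    y d c d $    match y
  4  $ T d      d c d $      match d
  5  $ T        c d $        expand T ::= S'
  6  $ S'       c d $        expand S' ::= c d
  7  $ d c      c d $        match c
  8  $ d        d $          match d
Accept reached after 8 steps.

8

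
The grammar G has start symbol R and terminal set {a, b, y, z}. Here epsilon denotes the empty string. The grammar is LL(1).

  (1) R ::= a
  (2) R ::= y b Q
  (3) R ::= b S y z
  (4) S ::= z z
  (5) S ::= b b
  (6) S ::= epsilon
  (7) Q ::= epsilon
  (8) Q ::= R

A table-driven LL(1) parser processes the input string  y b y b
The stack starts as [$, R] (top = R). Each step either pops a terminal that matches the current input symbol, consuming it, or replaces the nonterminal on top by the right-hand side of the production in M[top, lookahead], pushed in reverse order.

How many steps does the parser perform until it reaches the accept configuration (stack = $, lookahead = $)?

8

     Stack    Input      Action
  1  $ R      y b y b $  expand R ::= y b Q
  2  $ Q b y  y b y b $  match y
  3  $ Q b    b y b $    match b
  4  $ Q      y b $      expand Q ::= R
  5  $ R      y b $      expand R ::= y b Q
  6  $ Q b y  y b $      match y
  7  $ Q b    b $        match b
  8  $ Q      $          expand Q ::= epsilon
Accept reached after 8 steps.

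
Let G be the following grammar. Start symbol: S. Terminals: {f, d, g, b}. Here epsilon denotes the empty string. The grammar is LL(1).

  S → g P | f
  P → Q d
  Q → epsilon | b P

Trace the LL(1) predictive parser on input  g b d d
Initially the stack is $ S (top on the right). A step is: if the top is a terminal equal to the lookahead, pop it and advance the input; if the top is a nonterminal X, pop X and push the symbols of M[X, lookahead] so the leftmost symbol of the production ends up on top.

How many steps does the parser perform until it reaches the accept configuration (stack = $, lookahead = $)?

9

step 1: stack=$ S  input=g b d d $  — expand S → g P
step 2: stack=$ P g  input=g b d d $  — match g
step 3: stack=$ P  input=b d d $  — expand P → Q d
step 4: stack=$ d Q  input=b d d $  — expand Q → b P
step 5: stack=$ d P b  input=b d d $  — match b
step 6: stack=$ d P  input=d d $  — expand P → Q d
step 7: stack=$ d d Q  input=d d $  — expand Q → epsilon
step 8: stack=$ d d  input=d d $  — match d
step 9: stack=$ d  input=d $  — match d
Accept reached after 9 steps.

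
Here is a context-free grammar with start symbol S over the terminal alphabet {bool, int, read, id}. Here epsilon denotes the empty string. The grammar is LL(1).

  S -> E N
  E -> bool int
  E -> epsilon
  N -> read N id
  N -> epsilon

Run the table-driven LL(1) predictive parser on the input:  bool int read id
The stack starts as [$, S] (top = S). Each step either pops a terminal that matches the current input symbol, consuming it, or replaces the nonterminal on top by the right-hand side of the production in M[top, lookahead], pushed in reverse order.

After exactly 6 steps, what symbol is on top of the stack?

N

step 1: stack=$ S  input=bool int read id $  — expand S -> E N
step 2: stack=$ N E  input=bool int read id $  — expand E -> bool int
step 3: stack=$ N int bool  input=bool int read id $  — match bool
step 4: stack=$ N int  input=int read id $  — match int
step 5: stack=$ N  input=read id $  — expand N -> read N id
step 6: stack=$ id N read  input=read id $  — match read
Stack after step 6: $ id N (top = N).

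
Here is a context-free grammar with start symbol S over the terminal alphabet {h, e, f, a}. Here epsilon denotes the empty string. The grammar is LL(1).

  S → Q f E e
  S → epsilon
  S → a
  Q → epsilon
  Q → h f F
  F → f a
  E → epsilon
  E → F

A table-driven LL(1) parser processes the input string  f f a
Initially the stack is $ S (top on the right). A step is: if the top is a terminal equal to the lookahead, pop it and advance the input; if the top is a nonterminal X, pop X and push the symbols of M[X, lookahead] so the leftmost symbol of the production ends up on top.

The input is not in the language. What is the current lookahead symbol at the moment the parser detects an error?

     Stack      Input    Action
  1  $ S        f f a $  expand S → Q f E e
  2  $ e E f Q  f f a $  expand Q → epsilon
  3  $ e E f    f f a $  match f
  4  $ e E      f a $    expand E → F
  5  $ e F      f a $    expand F → f a
  6  $ e a f    f a $    match f
  7  $ e a      a $      match a
  8  $ e        $        error: top is terminal e but lookahead is $

$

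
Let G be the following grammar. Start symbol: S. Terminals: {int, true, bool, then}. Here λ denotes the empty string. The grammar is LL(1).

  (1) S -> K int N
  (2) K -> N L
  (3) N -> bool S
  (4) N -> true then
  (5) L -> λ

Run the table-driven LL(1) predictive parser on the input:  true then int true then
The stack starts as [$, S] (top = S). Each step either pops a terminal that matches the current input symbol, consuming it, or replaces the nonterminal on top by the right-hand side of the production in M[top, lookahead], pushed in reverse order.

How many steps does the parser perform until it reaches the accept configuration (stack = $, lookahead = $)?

      Stack                Input                      Action
   1  $ S                  true then int true then $  expand S -> K int N
   2  $ N int K            true then int true then $  expand K -> N L
   3  $ N int L N          true then int true then $  expand N -> true then
   4  $ N int L then true  true then int true then $  match true
   5  $ N int L then       then int true then $       match then
   6  $ N int L            int true then $            expand L -> λ
   7  $ N int              int true then $            match int
   8  $ N                  true then $                expand N -> true then
   9  $ then true          true then $                match true
  10  $ then               then $                     match then
Accept reached after 10 steps.

10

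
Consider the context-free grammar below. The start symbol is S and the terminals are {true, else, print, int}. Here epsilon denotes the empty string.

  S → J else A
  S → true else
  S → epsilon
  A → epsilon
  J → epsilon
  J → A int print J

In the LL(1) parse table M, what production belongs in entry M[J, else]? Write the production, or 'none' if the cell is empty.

FIRST(A) = {epsilon}
FIRST(J) = {epsilon, int}  (via A int print J)
FIRST(S) = {epsilon, else, int, true}  (via J else A)
FOLLOW(S) includes $ since S is the start symbol.
FOLLOW(J): in S→J else A, J is followed by else A with FIRST {else}; in J→A int print J, the suffix after J is empty (adds nothing new). Thus FOLLOW(J) = {else}.
For J → epsilon: FIRST(epsilon) = {epsilon}, so it goes in M[J, t] for t ∈ {}; since epsilon ∈ FIRST, also for every t ∈ FOLLOW(J) = {else}.
For J → A int print J: FIRST(A int print J) = {int}, so it goes in M[J, t] for t ∈ {int}.

J → epsilon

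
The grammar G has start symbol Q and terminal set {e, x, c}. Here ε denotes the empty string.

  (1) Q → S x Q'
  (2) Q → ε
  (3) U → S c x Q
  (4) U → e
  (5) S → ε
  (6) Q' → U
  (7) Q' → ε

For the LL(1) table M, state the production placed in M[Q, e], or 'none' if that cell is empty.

FIRST(S): from S→ε we get {ε}. So FIRST(S) = {ε}.
FIRST(Q): from Q→S x Q' we get {x}; from Q→ε we get {ε}. So FIRST(Q) = {ε, x}.
FIRST(U): from U→S c x Q we get {c}; from U→e we get {e}. So FIRST(U) = {c, e}.
FIRST(Q'): from Q'→U we get {c, e}; from Q'→ε we get {ε}. So FIRST(Q') = {ε, c, e}.
FOLLOW(Q) includes $ since Q is the start symbol.
FOLLOW(Q): in U→S c x Q, the suffix after Q is empty, so FOLLOW(Q) ⊇ FOLLOW(U) = {$}. Thus FOLLOW(Q) = {$}.
FOLLOW(U): in Q'→U, the suffix after U is empty, so FOLLOW(U) ⊇ FOLLOW(Q') = {$}. Thus FOLLOW(U) = {$}.
For Q → S x Q': FIRST(S x Q') = {x}, so it goes in M[Q, t] for t ∈ {x}.
For Q → ε: FIRST(ε) = {ε}, so it goes in M[Q, t] for t ∈ {}; since ε ∈ FIRST, also for every t ∈ FOLLOW(Q) = {$}.
None of these place a production in M[Q, e].

none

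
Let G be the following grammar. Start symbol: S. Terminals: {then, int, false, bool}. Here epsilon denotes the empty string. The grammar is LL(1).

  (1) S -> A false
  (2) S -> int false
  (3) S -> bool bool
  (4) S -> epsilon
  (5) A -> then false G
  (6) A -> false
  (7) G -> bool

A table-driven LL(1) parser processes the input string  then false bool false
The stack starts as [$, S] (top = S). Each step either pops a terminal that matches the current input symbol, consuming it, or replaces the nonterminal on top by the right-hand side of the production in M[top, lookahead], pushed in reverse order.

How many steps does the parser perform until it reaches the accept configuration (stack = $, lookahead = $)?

step 1: stack=$ S  input=then false bool false $  — expand S -> A false
step 2: stack=$ false A  input=then false bool false $  — expand A -> then false G
step 3: stack=$ false G false then  input=then false bool false $  — match then
step 4: stack=$ false G false  input=false bool false $  — match false
step 5: stack=$ false G  input=bool false $  — expand G -> bool
step 6: stack=$ false bool  input=bool false $  — match bool
step 7: stack=$ false  input=false $  — match false
Accept reached after 7 steps.

7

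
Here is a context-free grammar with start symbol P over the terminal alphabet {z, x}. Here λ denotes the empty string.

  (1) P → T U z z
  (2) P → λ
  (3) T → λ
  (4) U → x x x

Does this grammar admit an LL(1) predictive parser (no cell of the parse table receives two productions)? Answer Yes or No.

Yes

FIRST(P) = {λ, x}
FIRST(T) = {λ}
FIRST(U) = {x}
FOLLOW(P) = {$}
FOLLOW(T) = {x}
FOLLOW(U) = {z}
Each cell of M receives at most one production.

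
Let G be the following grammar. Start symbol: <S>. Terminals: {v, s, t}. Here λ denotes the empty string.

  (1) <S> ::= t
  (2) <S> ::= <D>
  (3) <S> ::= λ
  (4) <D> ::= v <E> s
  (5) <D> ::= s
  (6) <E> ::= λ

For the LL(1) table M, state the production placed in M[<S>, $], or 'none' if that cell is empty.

<S> ::= λ

FIRST(<D>) = {s, v}
FIRST(<E>) = {λ}
FIRST(<S>) = {λ, s, t, v}  (via <D>)
FOLLOW(<S>) includes $ since <S> is the start symbol.
FOLLOW(<S>): <S> appears on no right-hand side. Thus FOLLOW(<S>) = {$}.
For <S> ::= t: FIRST(t) = {t}, so it goes in M[<S>, t] for t ∈ {t}.
For <S> ::= <D>: FIRST(<D>) = {s, v}, so it goes in M[<S>, t] for t ∈ {s, v}.
For <S> ::= λ: FIRST(λ) = {λ}, so it goes in M[<S>, t] for t ∈ {}; since λ ∈ FIRST, also for every t ∈ FOLLOW(<S>) = {$}.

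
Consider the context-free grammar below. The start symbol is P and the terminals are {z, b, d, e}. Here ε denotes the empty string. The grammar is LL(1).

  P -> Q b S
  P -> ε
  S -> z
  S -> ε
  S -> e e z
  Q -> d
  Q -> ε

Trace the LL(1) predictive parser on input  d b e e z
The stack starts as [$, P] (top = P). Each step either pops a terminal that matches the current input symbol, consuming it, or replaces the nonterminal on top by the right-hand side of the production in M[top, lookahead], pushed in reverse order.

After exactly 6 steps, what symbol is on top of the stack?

     Stack    Input        Action
  1  $ P      d b e e z $  expand P -> Q b S
  2  $ S b Q  d b e e z $  expand Q -> d
  3  $ S b d  d b e e z $  match d
  4  $ S b    b e e z $    match b
  5  $ S      e e z $      expand S -> e e z
  6  $ z e e  e e z $      match e
Stack after step 6: $ z e (top = e).

e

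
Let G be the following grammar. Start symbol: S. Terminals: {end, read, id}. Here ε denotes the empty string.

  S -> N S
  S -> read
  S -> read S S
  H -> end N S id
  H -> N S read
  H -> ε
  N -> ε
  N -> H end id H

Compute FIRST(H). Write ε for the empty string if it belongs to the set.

{ε, end, read}

FIRST(S) = {end, read}  (via N S)
FIRST(H) = {ε, end, read}  (via N S read)
FIRST(N) = {ε, end, read}  (via H end id H)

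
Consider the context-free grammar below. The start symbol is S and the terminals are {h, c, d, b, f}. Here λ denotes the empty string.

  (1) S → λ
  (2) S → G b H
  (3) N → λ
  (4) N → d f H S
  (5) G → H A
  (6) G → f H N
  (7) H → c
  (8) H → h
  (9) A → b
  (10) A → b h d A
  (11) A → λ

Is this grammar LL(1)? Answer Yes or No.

FIRST(S) = {λ, c, f, h}
FIRST(N) = {λ, d}
FIRST(G) = {c, f, h}
FIRST(H) = {c, h}
FIRST(A) = {λ, b}
FOLLOW(S) = {$, b}
FOLLOW(N) = {b}
FOLLOW(G) = {b}
FOLLOW(H) = {$, b, c, d, f, h}
FOLLOW(A) = {b}
Cell M[A, b] receives both A → b and A → b h d A and A → λ — the grammar is not LL(1).

No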